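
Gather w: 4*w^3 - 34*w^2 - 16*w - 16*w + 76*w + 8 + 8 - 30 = 4*w^3 - 34*w^2 + 44*w - 14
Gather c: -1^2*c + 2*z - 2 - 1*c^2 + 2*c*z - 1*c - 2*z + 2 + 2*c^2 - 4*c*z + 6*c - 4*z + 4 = c^2 + c*(4 - 2*z) - 4*z + 4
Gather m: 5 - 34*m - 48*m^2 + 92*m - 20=-48*m^2 + 58*m - 15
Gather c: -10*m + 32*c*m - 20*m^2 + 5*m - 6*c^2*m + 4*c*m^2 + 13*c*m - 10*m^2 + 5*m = -6*c^2*m + c*(4*m^2 + 45*m) - 30*m^2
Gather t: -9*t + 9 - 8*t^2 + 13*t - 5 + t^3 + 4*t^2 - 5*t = t^3 - 4*t^2 - t + 4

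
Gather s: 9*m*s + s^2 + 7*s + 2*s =s^2 + s*(9*m + 9)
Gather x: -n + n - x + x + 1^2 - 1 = 0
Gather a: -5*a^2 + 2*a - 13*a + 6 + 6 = -5*a^2 - 11*a + 12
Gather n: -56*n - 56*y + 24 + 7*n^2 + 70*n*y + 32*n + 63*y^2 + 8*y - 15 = 7*n^2 + n*(70*y - 24) + 63*y^2 - 48*y + 9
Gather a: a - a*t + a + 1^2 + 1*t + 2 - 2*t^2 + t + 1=a*(2 - t) - 2*t^2 + 2*t + 4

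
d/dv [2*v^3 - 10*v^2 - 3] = 2*v*(3*v - 10)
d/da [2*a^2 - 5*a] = 4*a - 5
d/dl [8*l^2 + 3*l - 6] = 16*l + 3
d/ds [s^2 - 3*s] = 2*s - 3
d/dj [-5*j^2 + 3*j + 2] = 3 - 10*j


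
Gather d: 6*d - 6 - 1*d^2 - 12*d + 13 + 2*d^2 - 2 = d^2 - 6*d + 5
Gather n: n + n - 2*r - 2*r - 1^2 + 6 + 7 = 2*n - 4*r + 12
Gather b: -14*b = -14*b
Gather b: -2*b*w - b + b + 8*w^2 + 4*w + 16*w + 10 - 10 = -2*b*w + 8*w^2 + 20*w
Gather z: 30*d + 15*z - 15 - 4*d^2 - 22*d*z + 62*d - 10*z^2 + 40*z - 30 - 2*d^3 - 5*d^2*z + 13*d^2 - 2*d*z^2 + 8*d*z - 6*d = -2*d^3 + 9*d^2 + 86*d + z^2*(-2*d - 10) + z*(-5*d^2 - 14*d + 55) - 45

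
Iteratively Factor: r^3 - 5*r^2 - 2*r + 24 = (r + 2)*(r^2 - 7*r + 12) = (r - 3)*(r + 2)*(r - 4)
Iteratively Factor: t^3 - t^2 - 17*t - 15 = (t + 3)*(t^2 - 4*t - 5) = (t + 1)*(t + 3)*(t - 5)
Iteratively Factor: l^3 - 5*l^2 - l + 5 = (l - 1)*(l^2 - 4*l - 5) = (l - 1)*(l + 1)*(l - 5)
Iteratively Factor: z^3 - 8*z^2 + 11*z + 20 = (z - 4)*(z^2 - 4*z - 5) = (z - 5)*(z - 4)*(z + 1)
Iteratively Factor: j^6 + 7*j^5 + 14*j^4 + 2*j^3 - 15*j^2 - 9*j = (j)*(j^5 + 7*j^4 + 14*j^3 + 2*j^2 - 15*j - 9) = j*(j + 3)*(j^4 + 4*j^3 + 2*j^2 - 4*j - 3) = j*(j + 3)^2*(j^3 + j^2 - j - 1) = j*(j - 1)*(j + 3)^2*(j^2 + 2*j + 1) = j*(j - 1)*(j + 1)*(j + 3)^2*(j + 1)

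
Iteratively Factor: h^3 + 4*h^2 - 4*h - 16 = (h + 2)*(h^2 + 2*h - 8) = (h + 2)*(h + 4)*(h - 2)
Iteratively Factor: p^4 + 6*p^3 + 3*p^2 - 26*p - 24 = (p + 1)*(p^3 + 5*p^2 - 2*p - 24) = (p + 1)*(p + 3)*(p^2 + 2*p - 8) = (p + 1)*(p + 3)*(p + 4)*(p - 2)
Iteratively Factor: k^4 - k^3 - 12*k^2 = (k)*(k^3 - k^2 - 12*k) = k^2*(k^2 - k - 12) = k^2*(k - 4)*(k + 3)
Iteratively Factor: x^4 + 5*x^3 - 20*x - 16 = (x + 1)*(x^3 + 4*x^2 - 4*x - 16) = (x + 1)*(x + 2)*(x^2 + 2*x - 8) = (x - 2)*(x + 1)*(x + 2)*(x + 4)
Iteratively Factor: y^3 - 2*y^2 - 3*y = (y)*(y^2 - 2*y - 3) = y*(y - 3)*(y + 1)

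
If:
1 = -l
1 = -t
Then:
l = -1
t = -1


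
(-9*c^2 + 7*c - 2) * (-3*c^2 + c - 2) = 27*c^4 - 30*c^3 + 31*c^2 - 16*c + 4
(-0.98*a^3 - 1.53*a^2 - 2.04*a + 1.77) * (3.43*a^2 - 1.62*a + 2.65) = -3.3614*a^5 - 3.6603*a^4 - 7.1156*a^3 + 5.3214*a^2 - 8.2734*a + 4.6905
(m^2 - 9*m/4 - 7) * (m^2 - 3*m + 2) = m^4 - 21*m^3/4 + 7*m^2/4 + 33*m/2 - 14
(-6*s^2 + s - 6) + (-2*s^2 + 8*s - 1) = -8*s^2 + 9*s - 7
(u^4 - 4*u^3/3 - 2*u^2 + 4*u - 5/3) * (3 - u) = -u^5 + 13*u^4/3 - 2*u^3 - 10*u^2 + 41*u/3 - 5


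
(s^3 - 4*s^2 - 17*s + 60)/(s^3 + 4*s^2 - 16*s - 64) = (s^2 - 8*s + 15)/(s^2 - 16)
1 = 1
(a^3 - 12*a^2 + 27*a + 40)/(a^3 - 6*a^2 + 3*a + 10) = (a - 8)/(a - 2)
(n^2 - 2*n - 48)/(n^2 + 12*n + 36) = (n - 8)/(n + 6)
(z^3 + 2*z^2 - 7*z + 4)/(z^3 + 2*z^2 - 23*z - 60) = (z^2 - 2*z + 1)/(z^2 - 2*z - 15)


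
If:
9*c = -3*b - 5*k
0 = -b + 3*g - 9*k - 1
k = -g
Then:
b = -12*k - 1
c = 31*k/9 + 1/3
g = -k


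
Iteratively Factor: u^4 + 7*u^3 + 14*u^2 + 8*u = (u + 1)*(u^3 + 6*u^2 + 8*u) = (u + 1)*(u + 4)*(u^2 + 2*u) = u*(u + 1)*(u + 4)*(u + 2)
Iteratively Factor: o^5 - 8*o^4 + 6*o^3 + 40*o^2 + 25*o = (o + 1)*(o^4 - 9*o^3 + 15*o^2 + 25*o) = o*(o + 1)*(o^3 - 9*o^2 + 15*o + 25) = o*(o - 5)*(o + 1)*(o^2 - 4*o - 5) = o*(o - 5)^2*(o + 1)*(o + 1)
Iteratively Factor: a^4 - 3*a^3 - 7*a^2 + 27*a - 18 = (a + 3)*(a^3 - 6*a^2 + 11*a - 6) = (a - 1)*(a + 3)*(a^2 - 5*a + 6) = (a - 2)*(a - 1)*(a + 3)*(a - 3)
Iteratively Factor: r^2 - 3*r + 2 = (r - 2)*(r - 1)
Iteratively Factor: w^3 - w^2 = (w)*(w^2 - w) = w*(w - 1)*(w)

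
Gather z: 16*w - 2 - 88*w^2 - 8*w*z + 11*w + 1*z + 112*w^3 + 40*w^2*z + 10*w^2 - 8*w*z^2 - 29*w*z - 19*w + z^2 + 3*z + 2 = 112*w^3 - 78*w^2 + 8*w + z^2*(1 - 8*w) + z*(40*w^2 - 37*w + 4)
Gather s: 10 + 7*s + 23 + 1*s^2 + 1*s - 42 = s^2 + 8*s - 9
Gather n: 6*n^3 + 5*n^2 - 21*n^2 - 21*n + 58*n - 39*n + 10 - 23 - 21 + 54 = 6*n^3 - 16*n^2 - 2*n + 20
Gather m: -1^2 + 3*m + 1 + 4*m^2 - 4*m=4*m^2 - m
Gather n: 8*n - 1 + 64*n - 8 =72*n - 9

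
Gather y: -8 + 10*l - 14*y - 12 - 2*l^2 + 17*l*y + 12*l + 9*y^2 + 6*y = -2*l^2 + 22*l + 9*y^2 + y*(17*l - 8) - 20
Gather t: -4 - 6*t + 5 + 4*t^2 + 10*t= 4*t^2 + 4*t + 1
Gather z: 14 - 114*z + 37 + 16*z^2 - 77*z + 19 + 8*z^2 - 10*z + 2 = 24*z^2 - 201*z + 72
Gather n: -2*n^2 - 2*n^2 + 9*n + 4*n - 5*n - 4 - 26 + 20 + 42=-4*n^2 + 8*n + 32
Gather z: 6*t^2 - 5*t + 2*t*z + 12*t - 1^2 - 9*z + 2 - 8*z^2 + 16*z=6*t^2 + 7*t - 8*z^2 + z*(2*t + 7) + 1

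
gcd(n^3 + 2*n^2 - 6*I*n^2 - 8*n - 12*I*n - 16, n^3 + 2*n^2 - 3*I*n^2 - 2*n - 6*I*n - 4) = n^2 + n*(2 - 2*I) - 4*I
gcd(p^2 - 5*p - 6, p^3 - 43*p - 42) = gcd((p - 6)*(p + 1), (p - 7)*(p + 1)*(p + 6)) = p + 1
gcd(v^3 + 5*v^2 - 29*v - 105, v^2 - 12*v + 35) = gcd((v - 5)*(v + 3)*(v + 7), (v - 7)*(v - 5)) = v - 5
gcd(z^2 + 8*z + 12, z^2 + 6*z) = z + 6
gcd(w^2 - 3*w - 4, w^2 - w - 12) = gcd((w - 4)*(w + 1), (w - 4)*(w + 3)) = w - 4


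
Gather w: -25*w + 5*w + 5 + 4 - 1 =8 - 20*w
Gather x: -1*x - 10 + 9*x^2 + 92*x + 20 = 9*x^2 + 91*x + 10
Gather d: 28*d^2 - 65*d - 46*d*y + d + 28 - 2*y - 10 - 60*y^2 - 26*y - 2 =28*d^2 + d*(-46*y - 64) - 60*y^2 - 28*y + 16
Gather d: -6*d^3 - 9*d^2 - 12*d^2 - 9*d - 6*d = -6*d^3 - 21*d^2 - 15*d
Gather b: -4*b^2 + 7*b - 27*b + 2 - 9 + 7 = -4*b^2 - 20*b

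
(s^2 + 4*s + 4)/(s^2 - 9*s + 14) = (s^2 + 4*s + 4)/(s^2 - 9*s + 14)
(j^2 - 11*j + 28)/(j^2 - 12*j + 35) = (j - 4)/(j - 5)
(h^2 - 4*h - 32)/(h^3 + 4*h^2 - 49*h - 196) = (h - 8)/(h^2 - 49)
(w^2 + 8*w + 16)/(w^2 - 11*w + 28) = (w^2 + 8*w + 16)/(w^2 - 11*w + 28)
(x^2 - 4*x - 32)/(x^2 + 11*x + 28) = (x - 8)/(x + 7)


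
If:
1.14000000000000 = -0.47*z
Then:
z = -2.43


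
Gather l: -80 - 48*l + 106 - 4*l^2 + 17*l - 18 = -4*l^2 - 31*l + 8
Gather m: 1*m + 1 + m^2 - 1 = m^2 + m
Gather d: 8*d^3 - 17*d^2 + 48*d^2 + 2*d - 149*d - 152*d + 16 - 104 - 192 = 8*d^3 + 31*d^2 - 299*d - 280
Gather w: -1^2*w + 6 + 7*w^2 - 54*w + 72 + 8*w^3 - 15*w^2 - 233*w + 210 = 8*w^3 - 8*w^2 - 288*w + 288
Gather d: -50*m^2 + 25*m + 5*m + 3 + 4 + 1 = -50*m^2 + 30*m + 8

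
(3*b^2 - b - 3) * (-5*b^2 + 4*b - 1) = -15*b^4 + 17*b^3 + 8*b^2 - 11*b + 3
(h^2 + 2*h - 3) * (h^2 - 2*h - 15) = h^4 - 22*h^2 - 24*h + 45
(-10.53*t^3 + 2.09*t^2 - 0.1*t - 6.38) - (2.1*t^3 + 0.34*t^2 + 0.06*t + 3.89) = -12.63*t^3 + 1.75*t^2 - 0.16*t - 10.27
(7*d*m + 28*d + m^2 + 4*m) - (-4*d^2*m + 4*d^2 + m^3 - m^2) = 4*d^2*m - 4*d^2 + 7*d*m + 28*d - m^3 + 2*m^2 + 4*m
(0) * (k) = 0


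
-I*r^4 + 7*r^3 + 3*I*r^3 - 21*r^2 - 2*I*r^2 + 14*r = r*(r - 2)*(r + 7*I)*(-I*r + I)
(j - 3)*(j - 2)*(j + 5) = j^3 - 19*j + 30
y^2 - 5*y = y*(y - 5)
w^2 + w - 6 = (w - 2)*(w + 3)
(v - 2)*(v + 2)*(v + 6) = v^3 + 6*v^2 - 4*v - 24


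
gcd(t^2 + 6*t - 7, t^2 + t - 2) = t - 1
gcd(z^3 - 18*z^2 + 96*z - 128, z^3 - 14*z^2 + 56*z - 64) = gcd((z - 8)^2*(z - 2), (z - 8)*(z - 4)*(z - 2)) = z^2 - 10*z + 16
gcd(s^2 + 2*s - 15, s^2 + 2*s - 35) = 1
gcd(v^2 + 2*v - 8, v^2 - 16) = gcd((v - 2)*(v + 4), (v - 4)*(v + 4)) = v + 4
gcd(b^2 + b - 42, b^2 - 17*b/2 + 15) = b - 6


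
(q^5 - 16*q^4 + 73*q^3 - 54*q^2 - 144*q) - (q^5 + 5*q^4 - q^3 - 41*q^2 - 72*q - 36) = -21*q^4 + 74*q^3 - 13*q^2 - 72*q + 36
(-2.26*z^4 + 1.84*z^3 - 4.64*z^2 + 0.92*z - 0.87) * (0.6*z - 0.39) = -1.356*z^5 + 1.9854*z^4 - 3.5016*z^3 + 2.3616*z^2 - 0.8808*z + 0.3393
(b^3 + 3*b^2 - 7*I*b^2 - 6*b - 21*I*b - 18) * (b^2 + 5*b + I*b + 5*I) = b^5 + 8*b^4 - 6*I*b^4 + 16*b^3 - 48*I*b^3 + 8*b^2 - 96*I*b^2 + 15*b - 48*I*b - 90*I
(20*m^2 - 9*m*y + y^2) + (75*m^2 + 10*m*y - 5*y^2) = 95*m^2 + m*y - 4*y^2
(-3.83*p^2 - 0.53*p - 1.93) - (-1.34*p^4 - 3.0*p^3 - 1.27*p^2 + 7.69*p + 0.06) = 1.34*p^4 + 3.0*p^3 - 2.56*p^2 - 8.22*p - 1.99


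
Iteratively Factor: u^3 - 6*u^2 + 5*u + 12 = (u - 3)*(u^2 - 3*u - 4) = (u - 4)*(u - 3)*(u + 1)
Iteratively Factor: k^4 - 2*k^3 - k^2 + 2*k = (k - 1)*(k^3 - k^2 - 2*k) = (k - 2)*(k - 1)*(k^2 + k) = (k - 2)*(k - 1)*(k + 1)*(k)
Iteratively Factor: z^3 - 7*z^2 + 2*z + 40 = (z + 2)*(z^2 - 9*z + 20) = (z - 5)*(z + 2)*(z - 4)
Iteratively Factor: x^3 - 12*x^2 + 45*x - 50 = (x - 2)*(x^2 - 10*x + 25) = (x - 5)*(x - 2)*(x - 5)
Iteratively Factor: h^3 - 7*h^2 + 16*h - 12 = (h - 3)*(h^2 - 4*h + 4) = (h - 3)*(h - 2)*(h - 2)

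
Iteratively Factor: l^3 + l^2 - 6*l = (l - 2)*(l^2 + 3*l) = l*(l - 2)*(l + 3)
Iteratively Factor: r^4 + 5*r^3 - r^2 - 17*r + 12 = (r + 3)*(r^3 + 2*r^2 - 7*r + 4) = (r - 1)*(r + 3)*(r^2 + 3*r - 4) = (r - 1)*(r + 3)*(r + 4)*(r - 1)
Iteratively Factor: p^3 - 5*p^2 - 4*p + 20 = (p - 5)*(p^2 - 4) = (p - 5)*(p + 2)*(p - 2)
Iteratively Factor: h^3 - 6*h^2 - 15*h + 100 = (h + 4)*(h^2 - 10*h + 25) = (h - 5)*(h + 4)*(h - 5)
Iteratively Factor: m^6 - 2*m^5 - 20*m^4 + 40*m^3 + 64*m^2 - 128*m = (m - 2)*(m^5 - 20*m^3 + 64*m) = (m - 2)*(m + 2)*(m^4 - 2*m^3 - 16*m^2 + 32*m) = (m - 2)^2*(m + 2)*(m^3 - 16*m) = (m - 2)^2*(m + 2)*(m + 4)*(m^2 - 4*m) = m*(m - 2)^2*(m + 2)*(m + 4)*(m - 4)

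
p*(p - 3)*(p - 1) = p^3 - 4*p^2 + 3*p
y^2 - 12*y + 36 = (y - 6)^2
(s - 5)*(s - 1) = s^2 - 6*s + 5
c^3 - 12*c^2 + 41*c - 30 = (c - 6)*(c - 5)*(c - 1)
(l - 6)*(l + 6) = l^2 - 36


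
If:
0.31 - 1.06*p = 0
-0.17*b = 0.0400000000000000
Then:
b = -0.24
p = 0.29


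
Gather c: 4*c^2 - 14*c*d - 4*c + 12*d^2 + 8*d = 4*c^2 + c*(-14*d - 4) + 12*d^2 + 8*d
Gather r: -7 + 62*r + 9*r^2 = 9*r^2 + 62*r - 7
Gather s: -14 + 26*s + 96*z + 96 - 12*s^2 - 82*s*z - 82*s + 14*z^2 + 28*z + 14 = -12*s^2 + s*(-82*z - 56) + 14*z^2 + 124*z + 96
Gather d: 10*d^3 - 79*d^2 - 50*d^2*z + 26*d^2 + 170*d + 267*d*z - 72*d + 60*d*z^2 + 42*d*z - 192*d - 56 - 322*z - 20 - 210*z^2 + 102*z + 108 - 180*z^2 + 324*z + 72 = 10*d^3 + d^2*(-50*z - 53) + d*(60*z^2 + 309*z - 94) - 390*z^2 + 104*z + 104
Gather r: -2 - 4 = -6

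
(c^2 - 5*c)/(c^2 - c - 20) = c/(c + 4)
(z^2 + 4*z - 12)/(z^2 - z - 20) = (-z^2 - 4*z + 12)/(-z^2 + z + 20)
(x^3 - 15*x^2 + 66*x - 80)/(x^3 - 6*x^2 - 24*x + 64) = (x - 5)/(x + 4)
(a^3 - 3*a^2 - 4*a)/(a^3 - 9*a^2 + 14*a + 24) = a/(a - 6)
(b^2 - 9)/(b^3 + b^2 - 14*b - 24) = (b - 3)/(b^2 - 2*b - 8)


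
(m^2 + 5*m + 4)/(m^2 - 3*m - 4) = (m + 4)/(m - 4)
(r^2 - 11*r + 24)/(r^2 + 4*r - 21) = (r - 8)/(r + 7)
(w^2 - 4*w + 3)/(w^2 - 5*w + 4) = (w - 3)/(w - 4)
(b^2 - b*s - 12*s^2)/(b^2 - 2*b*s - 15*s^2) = (-b + 4*s)/(-b + 5*s)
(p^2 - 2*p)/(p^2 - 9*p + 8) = p*(p - 2)/(p^2 - 9*p + 8)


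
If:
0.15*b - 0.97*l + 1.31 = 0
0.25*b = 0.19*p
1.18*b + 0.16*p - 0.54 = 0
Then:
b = 0.39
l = 1.41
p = 0.51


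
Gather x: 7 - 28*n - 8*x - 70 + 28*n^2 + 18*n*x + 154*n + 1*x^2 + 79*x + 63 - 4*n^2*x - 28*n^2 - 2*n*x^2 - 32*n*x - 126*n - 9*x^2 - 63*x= x^2*(-2*n - 8) + x*(-4*n^2 - 14*n + 8)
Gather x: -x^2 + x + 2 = -x^2 + x + 2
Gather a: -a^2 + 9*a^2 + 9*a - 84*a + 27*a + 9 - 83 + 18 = 8*a^2 - 48*a - 56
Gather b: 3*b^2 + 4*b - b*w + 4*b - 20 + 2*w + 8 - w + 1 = 3*b^2 + b*(8 - w) + w - 11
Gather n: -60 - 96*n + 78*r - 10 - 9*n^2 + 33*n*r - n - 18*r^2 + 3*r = -9*n^2 + n*(33*r - 97) - 18*r^2 + 81*r - 70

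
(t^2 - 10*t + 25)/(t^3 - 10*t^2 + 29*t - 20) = (t - 5)/(t^2 - 5*t + 4)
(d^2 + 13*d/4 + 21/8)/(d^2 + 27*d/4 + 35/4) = (d + 3/2)/(d + 5)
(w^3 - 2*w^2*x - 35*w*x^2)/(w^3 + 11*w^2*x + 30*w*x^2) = (w - 7*x)/(w + 6*x)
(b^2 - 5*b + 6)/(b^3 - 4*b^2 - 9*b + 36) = (b - 2)/(b^2 - b - 12)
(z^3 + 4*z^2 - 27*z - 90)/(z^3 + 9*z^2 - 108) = (z^2 - 2*z - 15)/(z^2 + 3*z - 18)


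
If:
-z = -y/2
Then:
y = 2*z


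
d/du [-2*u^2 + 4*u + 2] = 4 - 4*u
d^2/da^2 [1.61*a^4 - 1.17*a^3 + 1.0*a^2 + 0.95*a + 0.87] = 19.32*a^2 - 7.02*a + 2.0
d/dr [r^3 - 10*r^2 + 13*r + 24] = 3*r^2 - 20*r + 13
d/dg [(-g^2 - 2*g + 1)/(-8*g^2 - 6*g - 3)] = 2*(-5*g^2 + 11*g + 6)/(64*g^4 + 96*g^3 + 84*g^2 + 36*g + 9)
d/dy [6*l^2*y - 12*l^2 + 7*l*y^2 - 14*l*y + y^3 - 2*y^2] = 6*l^2 + 14*l*y - 14*l + 3*y^2 - 4*y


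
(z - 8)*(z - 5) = z^2 - 13*z + 40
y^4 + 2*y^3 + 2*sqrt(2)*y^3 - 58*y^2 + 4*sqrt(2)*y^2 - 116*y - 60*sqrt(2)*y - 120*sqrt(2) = (y + 2)*(y - 5*sqrt(2))*(y + sqrt(2))*(y + 6*sqrt(2))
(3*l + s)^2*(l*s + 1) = 9*l^3*s + 6*l^2*s^2 + 9*l^2 + l*s^3 + 6*l*s + s^2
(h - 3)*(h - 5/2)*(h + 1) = h^3 - 9*h^2/2 + 2*h + 15/2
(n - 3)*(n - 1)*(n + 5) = n^3 + n^2 - 17*n + 15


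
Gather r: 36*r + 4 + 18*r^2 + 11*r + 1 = 18*r^2 + 47*r + 5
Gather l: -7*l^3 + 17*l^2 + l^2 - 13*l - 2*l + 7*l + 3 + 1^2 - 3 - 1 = -7*l^3 + 18*l^2 - 8*l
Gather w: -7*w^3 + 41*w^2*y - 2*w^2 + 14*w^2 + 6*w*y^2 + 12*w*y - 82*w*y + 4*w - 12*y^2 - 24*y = -7*w^3 + w^2*(41*y + 12) + w*(6*y^2 - 70*y + 4) - 12*y^2 - 24*y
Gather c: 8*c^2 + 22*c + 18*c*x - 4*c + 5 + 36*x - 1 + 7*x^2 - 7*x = 8*c^2 + c*(18*x + 18) + 7*x^2 + 29*x + 4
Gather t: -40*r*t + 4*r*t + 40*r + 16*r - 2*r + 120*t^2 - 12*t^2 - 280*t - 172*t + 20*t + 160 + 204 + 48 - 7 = 54*r + 108*t^2 + t*(-36*r - 432) + 405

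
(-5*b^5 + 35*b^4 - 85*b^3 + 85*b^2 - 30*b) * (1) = -5*b^5 + 35*b^4 - 85*b^3 + 85*b^2 - 30*b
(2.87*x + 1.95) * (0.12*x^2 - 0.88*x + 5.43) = 0.3444*x^3 - 2.2916*x^2 + 13.8681*x + 10.5885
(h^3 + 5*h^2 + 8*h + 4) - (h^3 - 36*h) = 5*h^2 + 44*h + 4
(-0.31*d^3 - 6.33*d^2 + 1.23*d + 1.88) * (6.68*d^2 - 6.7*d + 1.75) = -2.0708*d^5 - 40.2074*d^4 + 50.0849*d^3 - 6.7601*d^2 - 10.4435*d + 3.29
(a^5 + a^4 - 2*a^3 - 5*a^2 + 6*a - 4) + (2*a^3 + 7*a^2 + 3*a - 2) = a^5 + a^4 + 2*a^2 + 9*a - 6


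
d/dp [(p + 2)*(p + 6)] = 2*p + 8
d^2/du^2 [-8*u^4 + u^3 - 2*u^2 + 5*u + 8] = -96*u^2 + 6*u - 4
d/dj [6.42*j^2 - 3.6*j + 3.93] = 12.84*j - 3.6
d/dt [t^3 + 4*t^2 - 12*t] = 3*t^2 + 8*t - 12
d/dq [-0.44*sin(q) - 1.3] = -0.44*cos(q)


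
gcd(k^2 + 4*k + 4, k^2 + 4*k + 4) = k^2 + 4*k + 4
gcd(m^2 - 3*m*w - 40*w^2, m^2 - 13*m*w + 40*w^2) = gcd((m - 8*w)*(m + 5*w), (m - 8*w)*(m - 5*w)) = -m + 8*w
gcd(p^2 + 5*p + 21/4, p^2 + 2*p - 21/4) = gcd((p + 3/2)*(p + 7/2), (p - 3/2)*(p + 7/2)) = p + 7/2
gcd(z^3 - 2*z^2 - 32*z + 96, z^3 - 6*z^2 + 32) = z^2 - 8*z + 16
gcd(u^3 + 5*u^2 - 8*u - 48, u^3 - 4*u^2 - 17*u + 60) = u^2 + u - 12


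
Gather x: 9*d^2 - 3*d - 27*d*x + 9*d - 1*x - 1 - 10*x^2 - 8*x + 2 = 9*d^2 + 6*d - 10*x^2 + x*(-27*d - 9) + 1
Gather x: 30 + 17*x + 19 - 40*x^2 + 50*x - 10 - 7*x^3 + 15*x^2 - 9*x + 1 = -7*x^3 - 25*x^2 + 58*x + 40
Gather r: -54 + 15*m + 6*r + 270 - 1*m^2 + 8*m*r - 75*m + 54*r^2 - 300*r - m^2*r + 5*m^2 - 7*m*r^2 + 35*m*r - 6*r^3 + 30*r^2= 4*m^2 - 60*m - 6*r^3 + r^2*(84 - 7*m) + r*(-m^2 + 43*m - 294) + 216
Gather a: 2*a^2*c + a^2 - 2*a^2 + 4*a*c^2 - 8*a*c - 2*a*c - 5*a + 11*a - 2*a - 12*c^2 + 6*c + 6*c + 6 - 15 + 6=a^2*(2*c - 1) + a*(4*c^2 - 10*c + 4) - 12*c^2 + 12*c - 3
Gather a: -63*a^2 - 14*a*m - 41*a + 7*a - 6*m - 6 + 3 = -63*a^2 + a*(-14*m - 34) - 6*m - 3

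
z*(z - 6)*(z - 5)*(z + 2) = z^4 - 9*z^3 + 8*z^2 + 60*z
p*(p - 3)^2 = p^3 - 6*p^2 + 9*p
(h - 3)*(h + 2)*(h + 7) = h^3 + 6*h^2 - 13*h - 42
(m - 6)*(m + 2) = m^2 - 4*m - 12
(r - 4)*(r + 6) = r^2 + 2*r - 24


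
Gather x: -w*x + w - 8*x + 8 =w + x*(-w - 8) + 8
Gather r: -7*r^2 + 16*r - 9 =-7*r^2 + 16*r - 9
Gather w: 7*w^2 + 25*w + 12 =7*w^2 + 25*w + 12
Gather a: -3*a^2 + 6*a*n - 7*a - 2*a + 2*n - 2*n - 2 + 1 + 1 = -3*a^2 + a*(6*n - 9)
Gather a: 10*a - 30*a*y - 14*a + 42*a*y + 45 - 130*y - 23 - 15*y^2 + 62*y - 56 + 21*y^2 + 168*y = a*(12*y - 4) + 6*y^2 + 100*y - 34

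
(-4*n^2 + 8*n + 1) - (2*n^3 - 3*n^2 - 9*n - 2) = -2*n^3 - n^2 + 17*n + 3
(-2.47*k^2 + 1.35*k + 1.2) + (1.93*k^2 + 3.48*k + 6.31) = -0.54*k^2 + 4.83*k + 7.51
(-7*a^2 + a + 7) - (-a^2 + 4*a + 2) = -6*a^2 - 3*a + 5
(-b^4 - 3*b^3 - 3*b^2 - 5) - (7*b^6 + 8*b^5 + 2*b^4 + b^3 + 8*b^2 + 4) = -7*b^6 - 8*b^5 - 3*b^4 - 4*b^3 - 11*b^2 - 9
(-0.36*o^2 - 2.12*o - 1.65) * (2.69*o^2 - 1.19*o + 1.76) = -0.9684*o^4 - 5.2744*o^3 - 2.5493*o^2 - 1.7677*o - 2.904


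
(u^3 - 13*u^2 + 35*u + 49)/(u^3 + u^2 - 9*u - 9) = (u^2 - 14*u + 49)/(u^2 - 9)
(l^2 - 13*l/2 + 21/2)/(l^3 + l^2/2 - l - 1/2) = (2*l^2 - 13*l + 21)/(2*l^3 + l^2 - 2*l - 1)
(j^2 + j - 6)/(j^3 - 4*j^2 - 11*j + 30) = 1/(j - 5)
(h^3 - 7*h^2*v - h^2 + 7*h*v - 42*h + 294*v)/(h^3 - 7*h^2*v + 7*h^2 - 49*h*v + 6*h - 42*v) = (h - 7)/(h + 1)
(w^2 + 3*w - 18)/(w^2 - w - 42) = (w - 3)/(w - 7)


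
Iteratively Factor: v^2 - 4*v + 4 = (v - 2)*(v - 2)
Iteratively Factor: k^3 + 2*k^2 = (k + 2)*(k^2) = k*(k + 2)*(k)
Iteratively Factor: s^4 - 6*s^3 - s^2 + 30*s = (s - 3)*(s^3 - 3*s^2 - 10*s) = (s - 3)*(s + 2)*(s^2 - 5*s) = s*(s - 3)*(s + 2)*(s - 5)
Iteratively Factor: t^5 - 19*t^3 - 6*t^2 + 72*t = (t + 3)*(t^4 - 3*t^3 - 10*t^2 + 24*t) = (t + 3)^2*(t^3 - 6*t^2 + 8*t) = (t - 4)*(t + 3)^2*(t^2 - 2*t) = (t - 4)*(t - 2)*(t + 3)^2*(t)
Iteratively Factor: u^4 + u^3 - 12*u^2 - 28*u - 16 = (u + 1)*(u^3 - 12*u - 16) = (u + 1)*(u + 2)*(u^2 - 2*u - 8) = (u + 1)*(u + 2)^2*(u - 4)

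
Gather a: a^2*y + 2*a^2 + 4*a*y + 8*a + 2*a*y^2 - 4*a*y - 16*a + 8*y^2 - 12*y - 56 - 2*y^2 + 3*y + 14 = a^2*(y + 2) + a*(2*y^2 - 8) + 6*y^2 - 9*y - 42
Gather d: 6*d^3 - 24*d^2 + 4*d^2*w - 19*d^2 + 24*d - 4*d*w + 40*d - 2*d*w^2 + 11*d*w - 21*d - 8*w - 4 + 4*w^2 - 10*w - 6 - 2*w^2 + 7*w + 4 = 6*d^3 + d^2*(4*w - 43) + d*(-2*w^2 + 7*w + 43) + 2*w^2 - 11*w - 6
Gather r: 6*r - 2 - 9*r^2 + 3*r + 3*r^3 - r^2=3*r^3 - 10*r^2 + 9*r - 2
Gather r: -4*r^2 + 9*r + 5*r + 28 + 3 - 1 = -4*r^2 + 14*r + 30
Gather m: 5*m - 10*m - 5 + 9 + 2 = 6 - 5*m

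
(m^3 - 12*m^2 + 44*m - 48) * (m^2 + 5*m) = m^5 - 7*m^4 - 16*m^3 + 172*m^2 - 240*m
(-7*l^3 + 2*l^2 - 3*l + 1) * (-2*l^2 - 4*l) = 14*l^5 + 24*l^4 - 2*l^3 + 10*l^2 - 4*l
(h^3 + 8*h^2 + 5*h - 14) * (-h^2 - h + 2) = -h^5 - 9*h^4 - 11*h^3 + 25*h^2 + 24*h - 28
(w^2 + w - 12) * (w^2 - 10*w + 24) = w^4 - 9*w^3 + 2*w^2 + 144*w - 288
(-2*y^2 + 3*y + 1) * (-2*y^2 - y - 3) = 4*y^4 - 4*y^3 + y^2 - 10*y - 3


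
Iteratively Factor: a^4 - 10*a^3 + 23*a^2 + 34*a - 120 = (a - 4)*(a^3 - 6*a^2 - a + 30) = (a - 4)*(a + 2)*(a^2 - 8*a + 15) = (a - 4)*(a - 3)*(a + 2)*(a - 5)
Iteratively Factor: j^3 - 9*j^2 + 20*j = (j - 5)*(j^2 - 4*j) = j*(j - 5)*(j - 4)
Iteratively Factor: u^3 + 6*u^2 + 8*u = (u + 4)*(u^2 + 2*u) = (u + 2)*(u + 4)*(u)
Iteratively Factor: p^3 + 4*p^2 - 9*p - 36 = (p - 3)*(p^2 + 7*p + 12) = (p - 3)*(p + 4)*(p + 3)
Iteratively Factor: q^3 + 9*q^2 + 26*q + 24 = (q + 4)*(q^2 + 5*q + 6) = (q + 3)*(q + 4)*(q + 2)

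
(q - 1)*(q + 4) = q^2 + 3*q - 4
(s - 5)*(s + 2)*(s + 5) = s^3 + 2*s^2 - 25*s - 50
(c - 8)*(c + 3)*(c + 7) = c^3 + 2*c^2 - 59*c - 168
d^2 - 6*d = d*(d - 6)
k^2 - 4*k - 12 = (k - 6)*(k + 2)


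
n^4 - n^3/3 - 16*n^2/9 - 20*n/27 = n*(n - 5/3)*(n + 2/3)^2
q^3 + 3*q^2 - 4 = (q - 1)*(q + 2)^2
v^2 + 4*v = v*(v + 4)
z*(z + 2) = z^2 + 2*z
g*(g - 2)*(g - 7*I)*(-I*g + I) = -I*g^4 - 7*g^3 + 3*I*g^3 + 21*g^2 - 2*I*g^2 - 14*g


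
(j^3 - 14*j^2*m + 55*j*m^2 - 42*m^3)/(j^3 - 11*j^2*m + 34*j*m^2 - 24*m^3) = (j - 7*m)/(j - 4*m)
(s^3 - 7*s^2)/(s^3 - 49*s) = s/(s + 7)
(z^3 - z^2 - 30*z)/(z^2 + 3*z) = (z^2 - z - 30)/(z + 3)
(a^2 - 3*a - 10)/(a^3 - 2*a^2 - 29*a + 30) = (a^2 - 3*a - 10)/(a^3 - 2*a^2 - 29*a + 30)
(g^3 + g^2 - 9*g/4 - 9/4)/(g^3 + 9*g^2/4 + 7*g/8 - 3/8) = 2*(2*g - 3)/(4*g - 1)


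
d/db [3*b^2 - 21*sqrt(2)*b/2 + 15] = 6*b - 21*sqrt(2)/2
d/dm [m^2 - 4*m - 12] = 2*m - 4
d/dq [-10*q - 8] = -10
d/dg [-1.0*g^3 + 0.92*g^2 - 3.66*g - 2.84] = -3.0*g^2 + 1.84*g - 3.66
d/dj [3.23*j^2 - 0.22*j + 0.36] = 6.46*j - 0.22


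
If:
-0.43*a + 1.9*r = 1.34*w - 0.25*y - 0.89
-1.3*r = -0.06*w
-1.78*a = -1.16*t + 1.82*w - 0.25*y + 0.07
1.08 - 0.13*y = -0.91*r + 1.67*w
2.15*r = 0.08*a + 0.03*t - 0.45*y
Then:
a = 0.10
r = 0.03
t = 1.27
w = 0.67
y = -0.04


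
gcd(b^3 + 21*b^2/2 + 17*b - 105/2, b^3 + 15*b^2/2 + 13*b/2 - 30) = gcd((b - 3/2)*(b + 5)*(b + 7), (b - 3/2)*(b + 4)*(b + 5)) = b^2 + 7*b/2 - 15/2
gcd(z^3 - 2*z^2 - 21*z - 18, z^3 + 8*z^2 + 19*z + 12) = z^2 + 4*z + 3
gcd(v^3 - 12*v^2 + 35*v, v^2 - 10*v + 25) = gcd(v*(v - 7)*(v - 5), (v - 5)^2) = v - 5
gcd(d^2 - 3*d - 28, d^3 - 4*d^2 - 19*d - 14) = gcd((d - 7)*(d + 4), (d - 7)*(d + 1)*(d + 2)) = d - 7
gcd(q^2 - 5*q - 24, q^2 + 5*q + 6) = q + 3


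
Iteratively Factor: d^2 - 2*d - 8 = (d - 4)*(d + 2)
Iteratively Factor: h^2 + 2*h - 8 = (h - 2)*(h + 4)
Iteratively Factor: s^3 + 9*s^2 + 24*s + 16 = (s + 4)*(s^2 + 5*s + 4) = (s + 4)^2*(s + 1)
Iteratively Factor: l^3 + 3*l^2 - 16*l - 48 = (l + 4)*(l^2 - l - 12) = (l - 4)*(l + 4)*(l + 3)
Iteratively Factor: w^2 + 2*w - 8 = (w + 4)*(w - 2)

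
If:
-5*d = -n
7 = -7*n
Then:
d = -1/5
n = -1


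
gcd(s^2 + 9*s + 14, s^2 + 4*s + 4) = s + 2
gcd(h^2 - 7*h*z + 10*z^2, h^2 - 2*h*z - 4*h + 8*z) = -h + 2*z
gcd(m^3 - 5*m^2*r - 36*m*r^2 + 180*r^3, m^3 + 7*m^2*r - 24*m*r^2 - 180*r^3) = -m^2 - m*r + 30*r^2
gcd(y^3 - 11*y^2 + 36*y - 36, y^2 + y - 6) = y - 2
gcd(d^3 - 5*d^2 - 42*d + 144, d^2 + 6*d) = d + 6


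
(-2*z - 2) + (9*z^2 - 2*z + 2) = 9*z^2 - 4*z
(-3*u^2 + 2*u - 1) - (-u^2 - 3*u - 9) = -2*u^2 + 5*u + 8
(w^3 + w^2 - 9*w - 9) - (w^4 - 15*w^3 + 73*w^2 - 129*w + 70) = -w^4 + 16*w^3 - 72*w^2 + 120*w - 79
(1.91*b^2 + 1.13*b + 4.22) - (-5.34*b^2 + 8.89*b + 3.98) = 7.25*b^2 - 7.76*b + 0.24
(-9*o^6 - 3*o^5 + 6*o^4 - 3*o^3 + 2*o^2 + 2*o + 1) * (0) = 0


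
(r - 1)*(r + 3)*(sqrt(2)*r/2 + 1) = sqrt(2)*r^3/2 + r^2 + sqrt(2)*r^2 - 3*sqrt(2)*r/2 + 2*r - 3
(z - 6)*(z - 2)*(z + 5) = z^3 - 3*z^2 - 28*z + 60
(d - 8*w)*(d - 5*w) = d^2 - 13*d*w + 40*w^2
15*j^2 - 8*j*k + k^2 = (-5*j + k)*(-3*j + k)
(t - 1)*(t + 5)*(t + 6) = t^3 + 10*t^2 + 19*t - 30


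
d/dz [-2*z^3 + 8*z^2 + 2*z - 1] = -6*z^2 + 16*z + 2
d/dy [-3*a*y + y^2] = -3*a + 2*y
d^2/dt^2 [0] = 0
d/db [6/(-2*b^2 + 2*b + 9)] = 12*(2*b - 1)/(-2*b^2 + 2*b + 9)^2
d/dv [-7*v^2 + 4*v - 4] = 4 - 14*v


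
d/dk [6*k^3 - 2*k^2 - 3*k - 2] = 18*k^2 - 4*k - 3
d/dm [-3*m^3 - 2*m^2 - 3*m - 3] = -9*m^2 - 4*m - 3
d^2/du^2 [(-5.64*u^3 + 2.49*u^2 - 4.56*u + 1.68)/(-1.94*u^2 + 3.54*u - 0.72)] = (125.723928*u^3 - 103.320288*u^2 + 48.551616*u - 16.749504)/(7.301384*u^6 - 39.969432*u^5 + 81.063288*u^4 - 74.029896*u^3 + 30.085344*u^2 - 5.505408*u + 0.373248)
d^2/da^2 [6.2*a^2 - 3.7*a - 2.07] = 12.4000000000000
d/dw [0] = 0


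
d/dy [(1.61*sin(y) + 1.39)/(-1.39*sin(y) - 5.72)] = -7.2771*cos(y)/(1.39*sin(y) + 5.72)^2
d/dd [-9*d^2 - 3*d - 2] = -18*d - 3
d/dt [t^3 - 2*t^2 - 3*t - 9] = 3*t^2 - 4*t - 3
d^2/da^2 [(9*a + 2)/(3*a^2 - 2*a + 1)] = 2*(3*(4 - 27*a)*(3*a^2 - 2*a + 1) + 4*(3*a - 1)^2*(9*a + 2))/(3*a^2 - 2*a + 1)^3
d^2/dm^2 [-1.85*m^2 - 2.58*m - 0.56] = -3.70000000000000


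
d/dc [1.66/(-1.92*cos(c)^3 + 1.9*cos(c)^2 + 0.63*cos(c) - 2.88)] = (-9.5616*cos(c)^2 + 6.308*cos(c) + 1.0458)*sin(c)/(1.92*cos(c)^3 - 1.9*cos(c)^2 - 0.63*cos(c) + 2.88)^2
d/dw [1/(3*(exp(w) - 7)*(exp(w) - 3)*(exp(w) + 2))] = (-(exp(w) - 7)*(exp(w) - 3) - (exp(w) - 7)*(exp(w) + 2) - (exp(w) - 3)*(exp(w) + 2))*exp(w)/(3*(exp(w) - 7)^2*(exp(w) - 3)^2*(exp(w) + 2)^2)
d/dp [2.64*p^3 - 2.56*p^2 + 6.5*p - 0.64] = 7.92*p^2 - 5.12*p + 6.5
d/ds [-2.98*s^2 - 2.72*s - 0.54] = -5.96*s - 2.72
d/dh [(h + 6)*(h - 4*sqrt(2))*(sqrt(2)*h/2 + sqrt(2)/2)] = 3*sqrt(2)*h^2/2 - 8*h + 7*sqrt(2)*h - 28 + 3*sqrt(2)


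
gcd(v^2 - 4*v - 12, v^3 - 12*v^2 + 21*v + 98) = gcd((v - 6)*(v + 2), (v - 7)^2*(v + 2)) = v + 2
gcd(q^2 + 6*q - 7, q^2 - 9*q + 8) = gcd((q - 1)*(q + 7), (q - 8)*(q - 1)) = q - 1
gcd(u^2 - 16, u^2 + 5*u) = 1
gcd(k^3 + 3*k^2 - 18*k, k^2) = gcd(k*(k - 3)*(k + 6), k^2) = k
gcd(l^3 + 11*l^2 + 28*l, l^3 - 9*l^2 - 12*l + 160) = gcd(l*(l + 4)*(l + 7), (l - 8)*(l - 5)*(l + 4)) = l + 4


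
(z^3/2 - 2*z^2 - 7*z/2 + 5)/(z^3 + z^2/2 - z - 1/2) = (z^2 - 3*z - 10)/(2*z^2 + 3*z + 1)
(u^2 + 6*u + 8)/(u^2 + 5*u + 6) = (u + 4)/(u + 3)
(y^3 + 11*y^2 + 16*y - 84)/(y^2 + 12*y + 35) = (y^2 + 4*y - 12)/(y + 5)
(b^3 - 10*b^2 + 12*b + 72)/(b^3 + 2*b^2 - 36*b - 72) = (b - 6)/(b + 6)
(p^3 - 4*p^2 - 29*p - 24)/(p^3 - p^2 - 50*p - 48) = (p + 3)/(p + 6)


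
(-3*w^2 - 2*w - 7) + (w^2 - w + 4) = -2*w^2 - 3*w - 3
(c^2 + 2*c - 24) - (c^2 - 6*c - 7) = 8*c - 17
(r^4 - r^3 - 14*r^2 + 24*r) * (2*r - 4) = 2*r^5 - 6*r^4 - 24*r^3 + 104*r^2 - 96*r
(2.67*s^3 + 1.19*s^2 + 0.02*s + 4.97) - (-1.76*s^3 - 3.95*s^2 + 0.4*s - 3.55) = 4.43*s^3 + 5.14*s^2 - 0.38*s + 8.52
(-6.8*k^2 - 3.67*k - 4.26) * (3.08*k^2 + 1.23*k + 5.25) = -20.944*k^4 - 19.6676*k^3 - 53.3349*k^2 - 24.5073*k - 22.365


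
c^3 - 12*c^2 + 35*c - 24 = (c - 8)*(c - 3)*(c - 1)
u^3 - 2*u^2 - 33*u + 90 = (u - 5)*(u - 3)*(u + 6)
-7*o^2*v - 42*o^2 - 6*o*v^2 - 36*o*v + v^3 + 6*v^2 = (-7*o + v)*(o + v)*(v + 6)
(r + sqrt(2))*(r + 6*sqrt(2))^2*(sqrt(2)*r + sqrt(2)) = sqrt(2)*r^4 + sqrt(2)*r^3 + 26*r^3 + 26*r^2 + 96*sqrt(2)*r^2 + 96*sqrt(2)*r + 144*r + 144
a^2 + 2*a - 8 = (a - 2)*(a + 4)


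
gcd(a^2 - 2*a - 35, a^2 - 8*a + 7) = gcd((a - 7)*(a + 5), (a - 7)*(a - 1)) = a - 7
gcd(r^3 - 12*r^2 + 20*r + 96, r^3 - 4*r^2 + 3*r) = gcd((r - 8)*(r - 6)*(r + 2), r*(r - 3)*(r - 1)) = 1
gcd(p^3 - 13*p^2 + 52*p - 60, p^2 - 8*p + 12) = p^2 - 8*p + 12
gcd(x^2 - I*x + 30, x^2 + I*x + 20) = x + 5*I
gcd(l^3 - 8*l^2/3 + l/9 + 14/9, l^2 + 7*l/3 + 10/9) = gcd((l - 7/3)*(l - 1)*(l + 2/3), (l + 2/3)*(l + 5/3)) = l + 2/3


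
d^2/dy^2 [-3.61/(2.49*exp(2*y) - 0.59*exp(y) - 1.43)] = (3.61*(4.98*exp(y) - 0.59)*(9.96*exp(y) - 1.18)*exp(y) + (35.9556*exp(y) - 2.1299)*(-2.49*exp(2*y) + 0.59*exp(y) + 1.43))*exp(y)/(-2.49*exp(2*y) + 0.59*exp(y) + 1.43)^3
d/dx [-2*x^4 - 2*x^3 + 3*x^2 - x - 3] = -8*x^3 - 6*x^2 + 6*x - 1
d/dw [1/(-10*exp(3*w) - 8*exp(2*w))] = (15*exp(w) + 8)*exp(-2*w)/(2*(5*exp(w) + 4)^2)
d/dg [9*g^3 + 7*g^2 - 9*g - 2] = 27*g^2 + 14*g - 9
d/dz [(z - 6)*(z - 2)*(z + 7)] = 3*z^2 - 2*z - 44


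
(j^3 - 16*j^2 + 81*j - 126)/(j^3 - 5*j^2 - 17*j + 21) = (j^2 - 9*j + 18)/(j^2 + 2*j - 3)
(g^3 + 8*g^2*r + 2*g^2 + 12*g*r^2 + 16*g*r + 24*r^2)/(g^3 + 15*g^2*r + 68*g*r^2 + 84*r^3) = (g + 2)/(g + 7*r)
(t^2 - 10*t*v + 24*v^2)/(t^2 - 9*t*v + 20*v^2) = (t - 6*v)/(t - 5*v)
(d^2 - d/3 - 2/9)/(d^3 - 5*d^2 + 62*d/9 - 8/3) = (3*d + 1)/(3*d^2 - 13*d + 12)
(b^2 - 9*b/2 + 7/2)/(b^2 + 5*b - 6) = (b - 7/2)/(b + 6)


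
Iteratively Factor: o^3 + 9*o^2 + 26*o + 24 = (o + 3)*(o^2 + 6*o + 8) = (o + 2)*(o + 3)*(o + 4)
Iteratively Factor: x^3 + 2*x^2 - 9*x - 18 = (x + 3)*(x^2 - x - 6) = (x + 2)*(x + 3)*(x - 3)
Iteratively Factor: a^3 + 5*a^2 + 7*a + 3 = (a + 3)*(a^2 + 2*a + 1) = (a + 1)*(a + 3)*(a + 1)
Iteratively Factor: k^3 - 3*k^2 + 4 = (k + 1)*(k^2 - 4*k + 4) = (k - 2)*(k + 1)*(k - 2)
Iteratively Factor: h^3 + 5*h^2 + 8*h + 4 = (h + 2)*(h^2 + 3*h + 2) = (h + 1)*(h + 2)*(h + 2)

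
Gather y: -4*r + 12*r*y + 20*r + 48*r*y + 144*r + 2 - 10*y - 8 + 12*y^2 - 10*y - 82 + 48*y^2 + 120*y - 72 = 160*r + 60*y^2 + y*(60*r + 100) - 160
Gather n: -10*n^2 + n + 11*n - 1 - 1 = -10*n^2 + 12*n - 2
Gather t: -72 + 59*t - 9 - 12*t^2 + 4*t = -12*t^2 + 63*t - 81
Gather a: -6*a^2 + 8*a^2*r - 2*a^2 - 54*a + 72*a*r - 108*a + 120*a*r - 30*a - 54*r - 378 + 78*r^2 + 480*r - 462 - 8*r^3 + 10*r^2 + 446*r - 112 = a^2*(8*r - 8) + a*(192*r - 192) - 8*r^3 + 88*r^2 + 872*r - 952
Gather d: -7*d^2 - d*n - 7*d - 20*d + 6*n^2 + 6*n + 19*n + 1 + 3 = -7*d^2 + d*(-n - 27) + 6*n^2 + 25*n + 4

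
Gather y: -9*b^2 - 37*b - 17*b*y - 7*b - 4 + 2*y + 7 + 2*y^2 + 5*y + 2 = -9*b^2 - 44*b + 2*y^2 + y*(7 - 17*b) + 5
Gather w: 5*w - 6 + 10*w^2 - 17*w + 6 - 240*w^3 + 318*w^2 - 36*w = -240*w^3 + 328*w^2 - 48*w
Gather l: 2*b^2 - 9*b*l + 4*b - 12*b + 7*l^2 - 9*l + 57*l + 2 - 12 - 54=2*b^2 - 8*b + 7*l^2 + l*(48 - 9*b) - 64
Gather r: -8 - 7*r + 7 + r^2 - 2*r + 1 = r^2 - 9*r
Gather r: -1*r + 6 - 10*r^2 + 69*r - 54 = -10*r^2 + 68*r - 48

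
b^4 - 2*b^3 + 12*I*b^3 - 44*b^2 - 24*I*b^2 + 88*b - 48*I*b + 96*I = (b - 2)*(b + 2*I)*(b + 4*I)*(b + 6*I)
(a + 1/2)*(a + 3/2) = a^2 + 2*a + 3/4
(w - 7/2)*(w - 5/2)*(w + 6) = w^3 - 109*w/4 + 105/2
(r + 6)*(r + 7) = r^2 + 13*r + 42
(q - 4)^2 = q^2 - 8*q + 16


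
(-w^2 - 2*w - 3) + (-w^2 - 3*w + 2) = -2*w^2 - 5*w - 1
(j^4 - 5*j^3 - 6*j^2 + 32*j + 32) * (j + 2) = j^5 - 3*j^4 - 16*j^3 + 20*j^2 + 96*j + 64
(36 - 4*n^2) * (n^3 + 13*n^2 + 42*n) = -4*n^5 - 52*n^4 - 132*n^3 + 468*n^2 + 1512*n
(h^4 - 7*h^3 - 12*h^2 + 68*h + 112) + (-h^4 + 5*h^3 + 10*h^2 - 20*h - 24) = -2*h^3 - 2*h^2 + 48*h + 88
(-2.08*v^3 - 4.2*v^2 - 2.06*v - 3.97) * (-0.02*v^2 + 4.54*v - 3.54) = 0.0416*v^5 - 9.3592*v^4 - 11.6636*v^3 + 5.595*v^2 - 10.7314*v + 14.0538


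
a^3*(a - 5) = a^4 - 5*a^3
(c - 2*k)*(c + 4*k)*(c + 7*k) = c^3 + 9*c^2*k + 6*c*k^2 - 56*k^3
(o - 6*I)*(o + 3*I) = o^2 - 3*I*o + 18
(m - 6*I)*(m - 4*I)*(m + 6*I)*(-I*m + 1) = -I*m^4 - 3*m^3 - 40*I*m^2 - 108*m - 144*I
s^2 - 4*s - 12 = (s - 6)*(s + 2)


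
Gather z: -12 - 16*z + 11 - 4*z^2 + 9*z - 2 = -4*z^2 - 7*z - 3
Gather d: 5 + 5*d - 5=5*d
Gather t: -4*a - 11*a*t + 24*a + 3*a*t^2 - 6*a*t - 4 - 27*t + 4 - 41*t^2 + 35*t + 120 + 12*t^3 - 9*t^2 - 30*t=20*a + 12*t^3 + t^2*(3*a - 50) + t*(-17*a - 22) + 120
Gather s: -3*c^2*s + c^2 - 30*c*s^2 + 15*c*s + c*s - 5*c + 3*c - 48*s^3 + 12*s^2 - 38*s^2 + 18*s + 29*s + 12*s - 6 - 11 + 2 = c^2 - 2*c - 48*s^3 + s^2*(-30*c - 26) + s*(-3*c^2 + 16*c + 59) - 15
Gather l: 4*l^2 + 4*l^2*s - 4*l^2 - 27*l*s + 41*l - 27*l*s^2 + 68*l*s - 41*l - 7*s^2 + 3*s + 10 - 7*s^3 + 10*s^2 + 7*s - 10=4*l^2*s + l*(-27*s^2 + 41*s) - 7*s^3 + 3*s^2 + 10*s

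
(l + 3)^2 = l^2 + 6*l + 9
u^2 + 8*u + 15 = (u + 3)*(u + 5)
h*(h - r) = h^2 - h*r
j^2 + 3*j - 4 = (j - 1)*(j + 4)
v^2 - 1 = (v - 1)*(v + 1)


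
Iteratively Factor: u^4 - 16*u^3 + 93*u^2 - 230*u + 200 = (u - 4)*(u^3 - 12*u^2 + 45*u - 50) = (u - 4)*(u - 2)*(u^2 - 10*u + 25) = (u - 5)*(u - 4)*(u - 2)*(u - 5)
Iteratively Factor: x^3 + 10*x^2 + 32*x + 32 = (x + 4)*(x^2 + 6*x + 8) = (x + 4)^2*(x + 2)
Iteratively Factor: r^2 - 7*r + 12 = (r - 4)*(r - 3)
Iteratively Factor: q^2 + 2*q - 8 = (q + 4)*(q - 2)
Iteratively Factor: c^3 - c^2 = (c)*(c^2 - c) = c^2*(c - 1)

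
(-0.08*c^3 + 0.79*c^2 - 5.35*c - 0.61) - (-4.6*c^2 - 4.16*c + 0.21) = -0.08*c^3 + 5.39*c^2 - 1.19*c - 0.82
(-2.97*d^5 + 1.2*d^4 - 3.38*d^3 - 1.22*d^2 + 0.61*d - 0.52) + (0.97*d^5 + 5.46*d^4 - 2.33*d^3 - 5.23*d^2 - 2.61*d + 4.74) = -2.0*d^5 + 6.66*d^4 - 5.71*d^3 - 6.45*d^2 - 2.0*d + 4.22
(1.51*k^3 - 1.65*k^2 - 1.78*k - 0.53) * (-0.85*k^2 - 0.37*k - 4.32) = -1.2835*k^5 + 0.8438*k^4 - 4.3997*k^3 + 8.2371*k^2 + 7.8857*k + 2.2896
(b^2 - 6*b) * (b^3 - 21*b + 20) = b^5 - 6*b^4 - 21*b^3 + 146*b^2 - 120*b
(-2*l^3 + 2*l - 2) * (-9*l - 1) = 18*l^4 + 2*l^3 - 18*l^2 + 16*l + 2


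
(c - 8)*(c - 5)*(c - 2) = c^3 - 15*c^2 + 66*c - 80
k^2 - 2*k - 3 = (k - 3)*(k + 1)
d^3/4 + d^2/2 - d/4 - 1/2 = (d/4 + 1/4)*(d - 1)*(d + 2)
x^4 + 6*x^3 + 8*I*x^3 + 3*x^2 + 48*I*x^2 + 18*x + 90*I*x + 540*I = (x + 6)*(x - 3*I)*(x + 5*I)*(x + 6*I)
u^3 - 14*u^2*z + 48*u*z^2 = u*(u - 8*z)*(u - 6*z)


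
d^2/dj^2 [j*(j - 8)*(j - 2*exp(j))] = -2*j^2*exp(j) + 8*j*exp(j) + 6*j + 28*exp(j) - 16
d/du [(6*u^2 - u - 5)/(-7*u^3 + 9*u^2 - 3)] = (-3*u*(7*u - 6)*(-6*u^2 + u + 5) + (1 - 12*u)*(7*u^3 - 9*u^2 + 3))/(7*u^3 - 9*u^2 + 3)^2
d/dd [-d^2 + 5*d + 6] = 5 - 2*d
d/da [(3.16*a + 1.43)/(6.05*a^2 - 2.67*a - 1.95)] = (19.118*a^2 - 8.4372*a - (3.16*a + 1.43)*(12.1*a - 2.67) - 6.162)/(-6.05*a^2 + 2.67*a + 1.95)^2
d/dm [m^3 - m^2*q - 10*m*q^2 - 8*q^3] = 3*m^2 - 2*m*q - 10*q^2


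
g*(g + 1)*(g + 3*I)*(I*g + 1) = I*g^4 - 2*g^3 + I*g^3 - 2*g^2 + 3*I*g^2 + 3*I*g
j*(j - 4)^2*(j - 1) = j^4 - 9*j^3 + 24*j^2 - 16*j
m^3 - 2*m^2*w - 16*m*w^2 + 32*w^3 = (m - 4*w)*(m - 2*w)*(m + 4*w)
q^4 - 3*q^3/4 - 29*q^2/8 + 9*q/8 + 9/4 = (q - 2)*(q - 1)*(q + 3/4)*(q + 3/2)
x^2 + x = x*(x + 1)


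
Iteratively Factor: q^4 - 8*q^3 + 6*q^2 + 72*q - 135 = (q - 5)*(q^3 - 3*q^2 - 9*q + 27) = (q - 5)*(q - 3)*(q^2 - 9) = (q - 5)*(q - 3)*(q + 3)*(q - 3)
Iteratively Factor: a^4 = (a)*(a^3) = a^2*(a^2) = a^3*(a)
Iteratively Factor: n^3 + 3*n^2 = (n)*(n^2 + 3*n) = n*(n + 3)*(n)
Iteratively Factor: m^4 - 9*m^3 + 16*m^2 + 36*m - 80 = (m - 2)*(m^3 - 7*m^2 + 2*m + 40) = (m - 2)*(m + 2)*(m^2 - 9*m + 20) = (m - 4)*(m - 2)*(m + 2)*(m - 5)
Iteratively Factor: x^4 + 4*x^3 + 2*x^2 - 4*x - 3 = (x + 3)*(x^3 + x^2 - x - 1) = (x + 1)*(x + 3)*(x^2 - 1) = (x - 1)*(x + 1)*(x + 3)*(x + 1)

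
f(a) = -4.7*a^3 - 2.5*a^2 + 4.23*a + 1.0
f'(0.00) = 4.23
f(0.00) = 1.00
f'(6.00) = -533.37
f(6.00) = -1078.82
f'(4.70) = -330.74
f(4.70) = -522.31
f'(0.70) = -6.18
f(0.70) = 1.12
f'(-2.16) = -50.75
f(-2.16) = 27.56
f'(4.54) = -309.09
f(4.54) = -471.14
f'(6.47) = -618.36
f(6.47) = -1349.23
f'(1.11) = -18.69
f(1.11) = -3.81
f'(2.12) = -69.74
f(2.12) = -46.05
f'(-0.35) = 4.25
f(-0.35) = -0.59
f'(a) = -14.1*a^2 - 5.0*a + 4.23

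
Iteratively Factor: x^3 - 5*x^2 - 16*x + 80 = (x + 4)*(x^2 - 9*x + 20) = (x - 4)*(x + 4)*(x - 5)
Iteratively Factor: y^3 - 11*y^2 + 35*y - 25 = (y - 5)*(y^2 - 6*y + 5) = (y - 5)^2*(y - 1)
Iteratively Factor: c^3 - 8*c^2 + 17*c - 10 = (c - 5)*(c^2 - 3*c + 2) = (c - 5)*(c - 1)*(c - 2)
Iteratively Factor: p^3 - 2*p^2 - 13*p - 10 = (p + 2)*(p^2 - 4*p - 5) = (p - 5)*(p + 2)*(p + 1)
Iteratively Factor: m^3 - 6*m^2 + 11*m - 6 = (m - 1)*(m^2 - 5*m + 6) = (m - 2)*(m - 1)*(m - 3)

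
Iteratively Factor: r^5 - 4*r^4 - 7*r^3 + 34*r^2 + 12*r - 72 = (r - 3)*(r^4 - r^3 - 10*r^2 + 4*r + 24) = (r - 3)*(r + 2)*(r^3 - 3*r^2 - 4*r + 12) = (r - 3)^2*(r + 2)*(r^2 - 4) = (r - 3)^2*(r + 2)^2*(r - 2)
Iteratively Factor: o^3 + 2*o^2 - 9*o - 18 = (o + 3)*(o^2 - o - 6) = (o - 3)*(o + 3)*(o + 2)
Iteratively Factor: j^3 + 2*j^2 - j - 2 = (j + 1)*(j^2 + j - 2) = (j + 1)*(j + 2)*(j - 1)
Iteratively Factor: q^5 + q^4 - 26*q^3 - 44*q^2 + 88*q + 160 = (q - 5)*(q^4 + 6*q^3 + 4*q^2 - 24*q - 32) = (q - 5)*(q + 2)*(q^3 + 4*q^2 - 4*q - 16) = (q - 5)*(q + 2)*(q + 4)*(q^2 - 4) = (q - 5)*(q + 2)^2*(q + 4)*(q - 2)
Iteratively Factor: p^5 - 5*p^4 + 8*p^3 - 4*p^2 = (p - 1)*(p^4 - 4*p^3 + 4*p^2) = (p - 2)*(p - 1)*(p^3 - 2*p^2) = p*(p - 2)*(p - 1)*(p^2 - 2*p) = p*(p - 2)^2*(p - 1)*(p)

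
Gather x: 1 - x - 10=-x - 9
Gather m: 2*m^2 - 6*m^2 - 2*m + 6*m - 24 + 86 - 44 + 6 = -4*m^2 + 4*m + 24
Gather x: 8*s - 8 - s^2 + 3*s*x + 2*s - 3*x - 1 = -s^2 + 10*s + x*(3*s - 3) - 9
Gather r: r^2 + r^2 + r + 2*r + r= 2*r^2 + 4*r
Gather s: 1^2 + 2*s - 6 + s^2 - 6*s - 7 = s^2 - 4*s - 12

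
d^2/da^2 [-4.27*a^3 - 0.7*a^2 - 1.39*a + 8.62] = -25.62*a - 1.4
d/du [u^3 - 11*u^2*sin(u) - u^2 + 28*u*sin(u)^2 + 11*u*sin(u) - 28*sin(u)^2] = -11*u^2*cos(u) + 3*u^2 - 22*u*sin(u) + 28*u*sin(2*u) + 11*u*cos(u) - 2*u + 28*sin(u)^2 + 11*sin(u) - 28*sin(2*u)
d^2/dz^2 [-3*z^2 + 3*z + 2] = -6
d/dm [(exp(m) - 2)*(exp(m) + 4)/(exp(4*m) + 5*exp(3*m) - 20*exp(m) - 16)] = (-2*exp(m) - 3)*exp(m)/(exp(4*m) + 6*exp(3*m) + 13*exp(2*m) + 12*exp(m) + 4)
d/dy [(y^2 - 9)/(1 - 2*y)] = 2*(-y^2 + y - 9)/(4*y^2 - 4*y + 1)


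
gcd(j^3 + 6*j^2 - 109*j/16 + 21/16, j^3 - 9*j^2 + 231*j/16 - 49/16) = j - 1/4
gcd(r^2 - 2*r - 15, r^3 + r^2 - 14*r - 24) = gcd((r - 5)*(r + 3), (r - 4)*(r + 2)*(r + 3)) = r + 3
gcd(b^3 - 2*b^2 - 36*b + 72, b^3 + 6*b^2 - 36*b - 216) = b^2 - 36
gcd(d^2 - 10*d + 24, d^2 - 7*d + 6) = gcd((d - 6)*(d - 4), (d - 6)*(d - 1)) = d - 6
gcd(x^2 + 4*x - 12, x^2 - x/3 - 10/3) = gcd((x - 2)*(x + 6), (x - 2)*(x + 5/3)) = x - 2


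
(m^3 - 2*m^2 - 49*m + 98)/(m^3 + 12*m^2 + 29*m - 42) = (m^2 - 9*m + 14)/(m^2 + 5*m - 6)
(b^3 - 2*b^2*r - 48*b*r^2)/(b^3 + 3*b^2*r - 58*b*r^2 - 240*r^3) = b/(b + 5*r)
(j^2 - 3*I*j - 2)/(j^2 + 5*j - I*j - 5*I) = (j - 2*I)/(j + 5)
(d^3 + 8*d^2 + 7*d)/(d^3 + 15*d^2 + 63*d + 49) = d/(d + 7)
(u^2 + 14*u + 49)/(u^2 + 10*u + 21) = (u + 7)/(u + 3)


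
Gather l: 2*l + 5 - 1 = 2*l + 4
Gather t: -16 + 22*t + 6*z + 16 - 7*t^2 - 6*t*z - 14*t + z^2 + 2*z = -7*t^2 + t*(8 - 6*z) + z^2 + 8*z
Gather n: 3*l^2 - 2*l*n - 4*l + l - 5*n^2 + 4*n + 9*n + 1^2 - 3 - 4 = 3*l^2 - 3*l - 5*n^2 + n*(13 - 2*l) - 6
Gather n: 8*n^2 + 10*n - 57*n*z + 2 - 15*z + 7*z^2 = 8*n^2 + n*(10 - 57*z) + 7*z^2 - 15*z + 2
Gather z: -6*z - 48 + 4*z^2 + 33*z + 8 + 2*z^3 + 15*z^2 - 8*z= 2*z^3 + 19*z^2 + 19*z - 40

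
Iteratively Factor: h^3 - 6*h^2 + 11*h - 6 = (h - 1)*(h^2 - 5*h + 6) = (h - 3)*(h - 1)*(h - 2)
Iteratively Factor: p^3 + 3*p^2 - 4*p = (p + 4)*(p^2 - p) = (p - 1)*(p + 4)*(p)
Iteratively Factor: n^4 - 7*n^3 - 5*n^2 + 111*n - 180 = (n - 5)*(n^3 - 2*n^2 - 15*n + 36) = (n - 5)*(n - 3)*(n^2 + n - 12) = (n - 5)*(n - 3)*(n + 4)*(n - 3)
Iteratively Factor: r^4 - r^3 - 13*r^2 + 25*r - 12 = (r - 1)*(r^3 - 13*r + 12) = (r - 3)*(r - 1)*(r^2 + 3*r - 4) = (r - 3)*(r - 1)^2*(r + 4)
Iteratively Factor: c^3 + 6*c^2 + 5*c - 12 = (c + 4)*(c^2 + 2*c - 3) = (c - 1)*(c + 4)*(c + 3)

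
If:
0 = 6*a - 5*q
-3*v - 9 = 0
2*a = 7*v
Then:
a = -21/2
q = -63/5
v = -3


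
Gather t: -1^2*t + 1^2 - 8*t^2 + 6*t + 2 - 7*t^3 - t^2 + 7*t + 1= -7*t^3 - 9*t^2 + 12*t + 4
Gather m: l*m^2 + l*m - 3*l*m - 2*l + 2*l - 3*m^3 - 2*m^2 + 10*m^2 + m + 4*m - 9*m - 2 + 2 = -3*m^3 + m^2*(l + 8) + m*(-2*l - 4)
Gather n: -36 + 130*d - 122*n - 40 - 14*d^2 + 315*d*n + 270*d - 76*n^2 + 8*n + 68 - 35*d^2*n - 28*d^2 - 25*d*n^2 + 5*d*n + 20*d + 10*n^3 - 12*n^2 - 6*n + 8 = -42*d^2 + 420*d + 10*n^3 + n^2*(-25*d - 88) + n*(-35*d^2 + 320*d - 120)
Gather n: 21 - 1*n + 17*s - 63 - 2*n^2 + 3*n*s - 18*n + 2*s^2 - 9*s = -2*n^2 + n*(3*s - 19) + 2*s^2 + 8*s - 42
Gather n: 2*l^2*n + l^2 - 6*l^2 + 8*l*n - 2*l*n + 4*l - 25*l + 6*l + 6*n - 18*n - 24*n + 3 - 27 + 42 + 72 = -5*l^2 - 15*l + n*(2*l^2 + 6*l - 36) + 90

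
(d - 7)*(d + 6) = d^2 - d - 42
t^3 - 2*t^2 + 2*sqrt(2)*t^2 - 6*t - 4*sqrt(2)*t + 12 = (t - 2)*(t - sqrt(2))*(t + 3*sqrt(2))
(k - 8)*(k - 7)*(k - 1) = k^3 - 16*k^2 + 71*k - 56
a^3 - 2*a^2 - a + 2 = (a - 2)*(a - 1)*(a + 1)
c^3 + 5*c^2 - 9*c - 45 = (c - 3)*(c + 3)*(c + 5)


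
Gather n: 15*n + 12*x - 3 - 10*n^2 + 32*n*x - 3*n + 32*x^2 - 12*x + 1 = -10*n^2 + n*(32*x + 12) + 32*x^2 - 2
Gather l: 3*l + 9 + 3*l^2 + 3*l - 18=3*l^2 + 6*l - 9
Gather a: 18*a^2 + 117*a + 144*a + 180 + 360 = 18*a^2 + 261*a + 540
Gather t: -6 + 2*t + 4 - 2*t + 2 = 0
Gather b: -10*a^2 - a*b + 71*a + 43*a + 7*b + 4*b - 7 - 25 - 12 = -10*a^2 + 114*a + b*(11 - a) - 44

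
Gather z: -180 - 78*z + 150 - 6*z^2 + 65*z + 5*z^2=-z^2 - 13*z - 30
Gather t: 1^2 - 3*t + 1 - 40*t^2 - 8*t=-40*t^2 - 11*t + 2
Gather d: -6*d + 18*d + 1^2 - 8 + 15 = 12*d + 8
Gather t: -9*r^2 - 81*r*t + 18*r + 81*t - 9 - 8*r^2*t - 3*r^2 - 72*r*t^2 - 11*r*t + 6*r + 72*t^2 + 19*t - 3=-12*r^2 + 24*r + t^2*(72 - 72*r) + t*(-8*r^2 - 92*r + 100) - 12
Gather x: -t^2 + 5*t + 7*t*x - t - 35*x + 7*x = -t^2 + 4*t + x*(7*t - 28)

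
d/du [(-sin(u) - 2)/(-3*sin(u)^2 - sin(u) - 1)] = (-12*sin(u) + 3*cos(u)^2 - 4)*cos(u)/(3*sin(u)^2 + sin(u) + 1)^2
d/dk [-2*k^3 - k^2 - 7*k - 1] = -6*k^2 - 2*k - 7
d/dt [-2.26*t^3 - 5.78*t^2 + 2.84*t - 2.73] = -6.78*t^2 - 11.56*t + 2.84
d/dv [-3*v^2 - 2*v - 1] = -6*v - 2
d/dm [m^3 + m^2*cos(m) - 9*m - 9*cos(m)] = -m^2*sin(m) + 3*m^2 + 2*m*cos(m) + 9*sin(m) - 9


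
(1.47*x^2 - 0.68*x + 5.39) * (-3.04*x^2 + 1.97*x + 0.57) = -4.4688*x^4 + 4.9631*x^3 - 16.8873*x^2 + 10.2307*x + 3.0723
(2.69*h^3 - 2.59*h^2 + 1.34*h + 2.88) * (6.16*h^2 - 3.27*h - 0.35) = 16.5704*h^5 - 24.7507*h^4 + 15.7822*h^3 + 14.2655*h^2 - 9.8866*h - 1.008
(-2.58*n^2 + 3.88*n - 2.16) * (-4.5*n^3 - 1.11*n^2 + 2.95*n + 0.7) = 11.61*n^5 - 14.5962*n^4 - 2.1978*n^3 + 12.0376*n^2 - 3.656*n - 1.512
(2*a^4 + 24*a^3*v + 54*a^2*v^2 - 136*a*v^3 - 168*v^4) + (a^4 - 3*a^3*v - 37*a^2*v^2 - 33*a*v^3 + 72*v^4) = 3*a^4 + 21*a^3*v + 17*a^2*v^2 - 169*a*v^3 - 96*v^4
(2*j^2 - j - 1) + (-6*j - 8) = 2*j^2 - 7*j - 9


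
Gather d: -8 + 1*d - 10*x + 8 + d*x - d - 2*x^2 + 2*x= d*x - 2*x^2 - 8*x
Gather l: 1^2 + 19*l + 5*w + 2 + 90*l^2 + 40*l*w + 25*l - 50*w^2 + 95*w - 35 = 90*l^2 + l*(40*w + 44) - 50*w^2 + 100*w - 32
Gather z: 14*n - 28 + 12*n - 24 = 26*n - 52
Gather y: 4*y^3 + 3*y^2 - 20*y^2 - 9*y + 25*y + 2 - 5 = 4*y^3 - 17*y^2 + 16*y - 3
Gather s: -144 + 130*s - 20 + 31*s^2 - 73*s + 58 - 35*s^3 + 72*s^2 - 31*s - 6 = -35*s^3 + 103*s^2 + 26*s - 112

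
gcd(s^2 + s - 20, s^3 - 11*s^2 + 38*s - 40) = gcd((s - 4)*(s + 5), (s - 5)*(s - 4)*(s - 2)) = s - 4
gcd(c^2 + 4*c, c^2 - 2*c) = c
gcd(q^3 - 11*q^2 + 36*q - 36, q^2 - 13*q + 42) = q - 6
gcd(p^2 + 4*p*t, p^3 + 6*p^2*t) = p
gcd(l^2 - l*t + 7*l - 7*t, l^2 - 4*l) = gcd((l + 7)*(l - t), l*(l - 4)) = 1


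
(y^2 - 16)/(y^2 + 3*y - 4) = (y - 4)/(y - 1)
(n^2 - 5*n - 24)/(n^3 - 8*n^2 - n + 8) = (n + 3)/(n^2 - 1)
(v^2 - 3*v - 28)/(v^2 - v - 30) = (-v^2 + 3*v + 28)/(-v^2 + v + 30)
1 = 1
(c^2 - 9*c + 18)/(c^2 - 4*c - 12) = (c - 3)/(c + 2)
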